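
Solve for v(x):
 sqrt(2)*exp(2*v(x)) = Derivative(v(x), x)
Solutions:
 v(x) = log(-sqrt(-1/(C1 + sqrt(2)*x))) - log(2)/2
 v(x) = log(-1/(C1 + sqrt(2)*x))/2 - log(2)/2


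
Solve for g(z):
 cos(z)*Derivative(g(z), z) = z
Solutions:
 g(z) = C1 + Integral(z/cos(z), z)


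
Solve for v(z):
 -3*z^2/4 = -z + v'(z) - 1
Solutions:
 v(z) = C1 - z^3/4 + z^2/2 + z


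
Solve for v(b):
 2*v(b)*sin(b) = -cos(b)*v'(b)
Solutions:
 v(b) = C1*cos(b)^2


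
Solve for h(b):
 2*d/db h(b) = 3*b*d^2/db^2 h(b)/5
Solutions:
 h(b) = C1 + C2*b^(13/3)


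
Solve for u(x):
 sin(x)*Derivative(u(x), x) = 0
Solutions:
 u(x) = C1


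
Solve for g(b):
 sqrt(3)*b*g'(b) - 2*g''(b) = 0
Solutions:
 g(b) = C1 + C2*erfi(3^(1/4)*b/2)


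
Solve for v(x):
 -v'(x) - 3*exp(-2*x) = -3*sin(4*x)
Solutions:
 v(x) = C1 - 3*cos(4*x)/4 + 3*exp(-2*x)/2


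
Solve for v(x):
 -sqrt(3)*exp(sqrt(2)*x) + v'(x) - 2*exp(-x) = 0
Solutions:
 v(x) = C1 + sqrt(6)*exp(sqrt(2)*x)/2 - 2*exp(-x)


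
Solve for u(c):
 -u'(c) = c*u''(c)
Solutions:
 u(c) = C1 + C2*log(c)


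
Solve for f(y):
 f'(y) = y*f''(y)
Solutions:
 f(y) = C1 + C2*y^2


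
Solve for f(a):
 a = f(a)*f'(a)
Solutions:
 f(a) = -sqrt(C1 + a^2)
 f(a) = sqrt(C1 + a^2)


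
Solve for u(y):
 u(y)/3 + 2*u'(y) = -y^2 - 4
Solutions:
 u(y) = C1*exp(-y/6) - 3*y^2 + 36*y - 228


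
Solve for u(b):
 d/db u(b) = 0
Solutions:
 u(b) = C1


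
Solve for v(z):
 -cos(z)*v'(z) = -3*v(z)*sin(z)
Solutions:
 v(z) = C1/cos(z)^3


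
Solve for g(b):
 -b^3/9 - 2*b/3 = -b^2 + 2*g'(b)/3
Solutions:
 g(b) = C1 - b^4/24 + b^3/2 - b^2/2


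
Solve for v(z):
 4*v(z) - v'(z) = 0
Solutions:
 v(z) = C1*exp(4*z)


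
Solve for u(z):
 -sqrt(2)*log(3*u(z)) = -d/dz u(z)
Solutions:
 -sqrt(2)*Integral(1/(log(_y) + log(3)), (_y, u(z)))/2 = C1 - z


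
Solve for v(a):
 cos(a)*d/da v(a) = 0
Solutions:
 v(a) = C1


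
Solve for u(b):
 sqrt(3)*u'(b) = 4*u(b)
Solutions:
 u(b) = C1*exp(4*sqrt(3)*b/3)


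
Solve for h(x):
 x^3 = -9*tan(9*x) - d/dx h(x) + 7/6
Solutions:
 h(x) = C1 - x^4/4 + 7*x/6 + log(cos(9*x))


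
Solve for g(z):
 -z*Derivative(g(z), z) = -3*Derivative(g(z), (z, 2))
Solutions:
 g(z) = C1 + C2*erfi(sqrt(6)*z/6)


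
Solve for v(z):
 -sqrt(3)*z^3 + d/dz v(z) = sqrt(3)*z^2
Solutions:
 v(z) = C1 + sqrt(3)*z^4/4 + sqrt(3)*z^3/3


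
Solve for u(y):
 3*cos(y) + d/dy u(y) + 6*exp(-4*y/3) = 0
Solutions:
 u(y) = C1 - 3*sin(y) + 9*exp(-4*y/3)/2


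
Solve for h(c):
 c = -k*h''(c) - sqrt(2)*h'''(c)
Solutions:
 h(c) = C1 + C2*c + C3*exp(-sqrt(2)*c*k/2) - c^3/(6*k) + sqrt(2)*c^2/(2*k^2)


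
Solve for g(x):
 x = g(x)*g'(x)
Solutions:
 g(x) = -sqrt(C1 + x^2)
 g(x) = sqrt(C1 + x^2)


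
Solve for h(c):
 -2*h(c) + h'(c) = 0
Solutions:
 h(c) = C1*exp(2*c)


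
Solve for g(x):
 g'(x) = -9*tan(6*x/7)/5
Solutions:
 g(x) = C1 + 21*log(cos(6*x/7))/10


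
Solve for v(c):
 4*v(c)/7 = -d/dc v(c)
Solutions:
 v(c) = C1*exp(-4*c/7)


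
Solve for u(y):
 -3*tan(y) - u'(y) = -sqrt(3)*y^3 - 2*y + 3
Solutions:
 u(y) = C1 + sqrt(3)*y^4/4 + y^2 - 3*y + 3*log(cos(y))


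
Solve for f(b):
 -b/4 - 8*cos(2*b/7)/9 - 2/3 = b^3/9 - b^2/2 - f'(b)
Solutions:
 f(b) = C1 + b^4/36 - b^3/6 + b^2/8 + 2*b/3 + 28*sin(2*b/7)/9


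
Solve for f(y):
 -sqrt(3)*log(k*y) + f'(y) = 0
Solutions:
 f(y) = C1 + sqrt(3)*y*log(k*y) - sqrt(3)*y


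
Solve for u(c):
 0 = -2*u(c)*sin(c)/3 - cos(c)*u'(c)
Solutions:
 u(c) = C1*cos(c)^(2/3)


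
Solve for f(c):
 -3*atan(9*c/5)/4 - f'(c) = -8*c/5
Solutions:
 f(c) = C1 + 4*c^2/5 - 3*c*atan(9*c/5)/4 + 5*log(81*c^2 + 25)/24


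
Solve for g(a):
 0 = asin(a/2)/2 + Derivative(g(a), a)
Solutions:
 g(a) = C1 - a*asin(a/2)/2 - sqrt(4 - a^2)/2


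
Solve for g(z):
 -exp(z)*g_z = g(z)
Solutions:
 g(z) = C1*exp(exp(-z))


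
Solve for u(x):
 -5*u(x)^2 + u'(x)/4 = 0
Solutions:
 u(x) = -1/(C1 + 20*x)


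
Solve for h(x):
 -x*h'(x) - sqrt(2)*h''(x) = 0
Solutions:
 h(x) = C1 + C2*erf(2^(1/4)*x/2)


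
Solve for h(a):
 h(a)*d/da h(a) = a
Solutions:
 h(a) = -sqrt(C1 + a^2)
 h(a) = sqrt(C1 + a^2)


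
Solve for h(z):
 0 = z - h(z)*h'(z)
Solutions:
 h(z) = -sqrt(C1 + z^2)
 h(z) = sqrt(C1 + z^2)


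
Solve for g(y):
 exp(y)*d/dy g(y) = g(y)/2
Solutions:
 g(y) = C1*exp(-exp(-y)/2)


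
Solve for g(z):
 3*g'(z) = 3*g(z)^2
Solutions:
 g(z) = -1/(C1 + z)


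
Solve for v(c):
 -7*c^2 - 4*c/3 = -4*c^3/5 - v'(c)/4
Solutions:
 v(c) = C1 - 4*c^4/5 + 28*c^3/3 + 8*c^2/3


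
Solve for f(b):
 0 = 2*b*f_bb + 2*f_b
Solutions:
 f(b) = C1 + C2*log(b)


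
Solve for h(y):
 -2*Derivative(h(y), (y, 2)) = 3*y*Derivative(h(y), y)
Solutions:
 h(y) = C1 + C2*erf(sqrt(3)*y/2)


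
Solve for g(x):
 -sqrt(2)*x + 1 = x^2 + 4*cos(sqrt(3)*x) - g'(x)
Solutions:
 g(x) = C1 + x^3/3 + sqrt(2)*x^2/2 - x + 4*sqrt(3)*sin(sqrt(3)*x)/3


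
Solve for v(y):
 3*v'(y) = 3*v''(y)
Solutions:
 v(y) = C1 + C2*exp(y)


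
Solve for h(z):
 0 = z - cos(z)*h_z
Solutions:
 h(z) = C1 + Integral(z/cos(z), z)


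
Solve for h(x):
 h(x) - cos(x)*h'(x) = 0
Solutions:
 h(x) = C1*sqrt(sin(x) + 1)/sqrt(sin(x) - 1)


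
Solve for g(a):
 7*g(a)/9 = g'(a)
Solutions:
 g(a) = C1*exp(7*a/9)


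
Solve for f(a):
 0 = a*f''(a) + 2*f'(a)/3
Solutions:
 f(a) = C1 + C2*a^(1/3)


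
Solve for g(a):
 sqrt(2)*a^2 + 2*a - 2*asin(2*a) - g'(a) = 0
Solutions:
 g(a) = C1 + sqrt(2)*a^3/3 + a^2 - 2*a*asin(2*a) - sqrt(1 - 4*a^2)


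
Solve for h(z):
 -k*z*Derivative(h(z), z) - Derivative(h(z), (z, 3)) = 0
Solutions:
 h(z) = C1 + Integral(C2*airyai(z*(-k)^(1/3)) + C3*airybi(z*(-k)^(1/3)), z)


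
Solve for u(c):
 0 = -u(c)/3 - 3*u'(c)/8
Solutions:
 u(c) = C1*exp(-8*c/9)


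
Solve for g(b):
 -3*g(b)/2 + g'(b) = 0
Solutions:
 g(b) = C1*exp(3*b/2)


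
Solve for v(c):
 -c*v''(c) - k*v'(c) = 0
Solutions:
 v(c) = C1 + c^(1 - re(k))*(C2*sin(log(c)*Abs(im(k))) + C3*cos(log(c)*im(k)))


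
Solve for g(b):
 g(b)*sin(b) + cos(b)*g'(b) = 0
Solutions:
 g(b) = C1*cos(b)


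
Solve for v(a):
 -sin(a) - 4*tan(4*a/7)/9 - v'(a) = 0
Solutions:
 v(a) = C1 + 7*log(cos(4*a/7))/9 + cos(a)


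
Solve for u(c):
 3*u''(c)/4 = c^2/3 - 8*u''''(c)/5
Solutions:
 u(c) = C1 + C2*c + C3*sin(sqrt(30)*c/8) + C4*cos(sqrt(30)*c/8) + c^4/27 - 128*c^2/135


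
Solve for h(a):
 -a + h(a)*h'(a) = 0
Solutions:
 h(a) = -sqrt(C1 + a^2)
 h(a) = sqrt(C1 + a^2)


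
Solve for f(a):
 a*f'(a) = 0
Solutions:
 f(a) = C1


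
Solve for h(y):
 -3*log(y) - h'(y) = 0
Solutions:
 h(y) = C1 - 3*y*log(y) + 3*y


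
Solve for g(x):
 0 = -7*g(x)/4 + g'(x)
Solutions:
 g(x) = C1*exp(7*x/4)


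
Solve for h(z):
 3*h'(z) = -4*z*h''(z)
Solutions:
 h(z) = C1 + C2*z^(1/4)


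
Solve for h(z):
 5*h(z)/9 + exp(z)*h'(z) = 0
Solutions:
 h(z) = C1*exp(5*exp(-z)/9)


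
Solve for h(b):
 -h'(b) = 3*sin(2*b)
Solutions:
 h(b) = C1 + 3*cos(2*b)/2


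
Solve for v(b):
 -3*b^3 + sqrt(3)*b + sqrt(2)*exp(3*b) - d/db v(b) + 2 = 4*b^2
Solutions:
 v(b) = C1 - 3*b^4/4 - 4*b^3/3 + sqrt(3)*b^2/2 + 2*b + sqrt(2)*exp(3*b)/3


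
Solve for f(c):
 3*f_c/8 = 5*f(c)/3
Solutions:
 f(c) = C1*exp(40*c/9)


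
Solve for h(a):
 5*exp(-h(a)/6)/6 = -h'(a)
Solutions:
 h(a) = 6*log(C1 - 5*a/36)


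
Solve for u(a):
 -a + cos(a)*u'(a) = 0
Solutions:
 u(a) = C1 + Integral(a/cos(a), a)


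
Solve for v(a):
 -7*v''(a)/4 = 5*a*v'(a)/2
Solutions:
 v(a) = C1 + C2*erf(sqrt(35)*a/7)


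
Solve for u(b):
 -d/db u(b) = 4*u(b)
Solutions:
 u(b) = C1*exp(-4*b)


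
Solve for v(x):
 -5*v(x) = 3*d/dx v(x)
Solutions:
 v(x) = C1*exp(-5*x/3)


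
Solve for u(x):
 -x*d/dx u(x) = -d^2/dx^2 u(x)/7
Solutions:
 u(x) = C1 + C2*erfi(sqrt(14)*x/2)


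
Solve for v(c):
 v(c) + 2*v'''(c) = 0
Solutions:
 v(c) = C3*exp(-2^(2/3)*c/2) + (C1*sin(2^(2/3)*sqrt(3)*c/4) + C2*cos(2^(2/3)*sqrt(3)*c/4))*exp(2^(2/3)*c/4)


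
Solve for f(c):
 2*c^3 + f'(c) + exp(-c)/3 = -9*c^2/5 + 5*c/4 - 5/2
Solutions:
 f(c) = C1 - c^4/2 - 3*c^3/5 + 5*c^2/8 - 5*c/2 + exp(-c)/3


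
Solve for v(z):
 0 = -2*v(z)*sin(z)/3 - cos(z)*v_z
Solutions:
 v(z) = C1*cos(z)^(2/3)


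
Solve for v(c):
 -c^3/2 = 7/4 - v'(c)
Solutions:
 v(c) = C1 + c^4/8 + 7*c/4


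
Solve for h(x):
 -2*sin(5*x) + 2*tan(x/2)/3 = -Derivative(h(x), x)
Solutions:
 h(x) = C1 + 4*log(cos(x/2))/3 - 2*cos(5*x)/5


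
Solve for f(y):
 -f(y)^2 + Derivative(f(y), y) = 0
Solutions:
 f(y) = -1/(C1 + y)


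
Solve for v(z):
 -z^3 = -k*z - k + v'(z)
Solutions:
 v(z) = C1 + k*z^2/2 + k*z - z^4/4


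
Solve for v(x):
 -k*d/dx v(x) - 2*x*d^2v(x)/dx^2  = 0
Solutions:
 v(x) = C1 + x^(1 - re(k)/2)*(C2*sin(log(x)*Abs(im(k))/2) + C3*cos(log(x)*im(k)/2))


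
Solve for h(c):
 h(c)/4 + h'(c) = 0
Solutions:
 h(c) = C1*exp(-c/4)


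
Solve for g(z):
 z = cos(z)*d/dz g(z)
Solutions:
 g(z) = C1 + Integral(z/cos(z), z)


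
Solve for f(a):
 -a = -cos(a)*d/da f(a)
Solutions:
 f(a) = C1 + Integral(a/cos(a), a)


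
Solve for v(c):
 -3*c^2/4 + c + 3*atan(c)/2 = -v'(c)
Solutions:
 v(c) = C1 + c^3/4 - c^2/2 - 3*c*atan(c)/2 + 3*log(c^2 + 1)/4


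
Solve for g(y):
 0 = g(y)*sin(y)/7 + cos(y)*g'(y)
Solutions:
 g(y) = C1*cos(y)^(1/7)


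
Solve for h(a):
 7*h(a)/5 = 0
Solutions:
 h(a) = 0


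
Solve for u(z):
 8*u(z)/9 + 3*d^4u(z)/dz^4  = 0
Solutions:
 u(z) = (C1*sin(6^(1/4)*z/3) + C2*cos(6^(1/4)*z/3))*exp(-6^(1/4)*z/3) + (C3*sin(6^(1/4)*z/3) + C4*cos(6^(1/4)*z/3))*exp(6^(1/4)*z/3)


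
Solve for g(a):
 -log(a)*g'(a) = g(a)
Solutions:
 g(a) = C1*exp(-li(a))


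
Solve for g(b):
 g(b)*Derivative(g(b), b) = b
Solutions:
 g(b) = -sqrt(C1 + b^2)
 g(b) = sqrt(C1 + b^2)


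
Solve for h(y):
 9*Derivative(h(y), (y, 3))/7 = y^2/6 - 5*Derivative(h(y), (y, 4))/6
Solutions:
 h(y) = C1 + C2*y + C3*y^2 + C4*exp(-54*y/35) + 7*y^5/3240 - 245*y^4/34992 + 8575*y^3/472392


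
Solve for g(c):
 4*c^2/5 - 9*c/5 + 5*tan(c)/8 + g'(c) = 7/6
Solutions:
 g(c) = C1 - 4*c^3/15 + 9*c^2/10 + 7*c/6 + 5*log(cos(c))/8


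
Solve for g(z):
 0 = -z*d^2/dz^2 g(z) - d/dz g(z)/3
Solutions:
 g(z) = C1 + C2*z^(2/3)


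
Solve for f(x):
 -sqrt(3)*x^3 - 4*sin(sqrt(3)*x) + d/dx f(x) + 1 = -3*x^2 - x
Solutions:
 f(x) = C1 + sqrt(3)*x^4/4 - x^3 - x^2/2 - x - 4*sqrt(3)*cos(sqrt(3)*x)/3


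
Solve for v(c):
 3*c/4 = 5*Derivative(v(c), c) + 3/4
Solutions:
 v(c) = C1 + 3*c^2/40 - 3*c/20


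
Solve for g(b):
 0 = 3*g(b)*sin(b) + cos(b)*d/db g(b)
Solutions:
 g(b) = C1*cos(b)^3


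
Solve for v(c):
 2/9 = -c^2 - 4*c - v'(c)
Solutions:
 v(c) = C1 - c^3/3 - 2*c^2 - 2*c/9


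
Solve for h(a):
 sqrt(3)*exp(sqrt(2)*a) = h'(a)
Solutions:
 h(a) = C1 + sqrt(6)*exp(sqrt(2)*a)/2


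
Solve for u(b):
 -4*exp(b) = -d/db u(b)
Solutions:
 u(b) = C1 + 4*exp(b)


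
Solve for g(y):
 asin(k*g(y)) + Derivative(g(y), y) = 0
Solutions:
 Integral(1/asin(_y*k), (_y, g(y))) = C1 - y


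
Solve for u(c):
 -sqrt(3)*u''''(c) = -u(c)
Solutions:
 u(c) = C1*exp(-3^(7/8)*c/3) + C2*exp(3^(7/8)*c/3) + C3*sin(3^(7/8)*c/3) + C4*cos(3^(7/8)*c/3)


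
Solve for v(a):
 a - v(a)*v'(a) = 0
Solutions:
 v(a) = -sqrt(C1 + a^2)
 v(a) = sqrt(C1 + a^2)


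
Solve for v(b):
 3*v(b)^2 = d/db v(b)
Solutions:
 v(b) = -1/(C1 + 3*b)


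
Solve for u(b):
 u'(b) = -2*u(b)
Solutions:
 u(b) = C1*exp(-2*b)


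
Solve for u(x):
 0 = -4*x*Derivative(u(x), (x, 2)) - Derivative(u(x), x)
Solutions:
 u(x) = C1 + C2*x^(3/4)


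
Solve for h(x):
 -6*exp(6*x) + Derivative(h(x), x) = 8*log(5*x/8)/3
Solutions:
 h(x) = C1 + 8*x*log(x)/3 + x*(-8*log(2) - 8/3 + 8*log(5)/3) + exp(6*x)


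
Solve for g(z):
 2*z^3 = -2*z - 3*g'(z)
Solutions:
 g(z) = C1 - z^4/6 - z^2/3


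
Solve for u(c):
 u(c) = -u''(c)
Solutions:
 u(c) = C1*sin(c) + C2*cos(c)


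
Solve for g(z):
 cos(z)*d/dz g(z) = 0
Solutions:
 g(z) = C1


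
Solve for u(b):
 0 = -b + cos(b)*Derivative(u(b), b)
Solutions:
 u(b) = C1 + Integral(b/cos(b), b)


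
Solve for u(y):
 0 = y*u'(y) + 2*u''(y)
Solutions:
 u(y) = C1 + C2*erf(y/2)


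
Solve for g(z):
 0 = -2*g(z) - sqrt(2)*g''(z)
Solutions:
 g(z) = C1*sin(2^(1/4)*z) + C2*cos(2^(1/4)*z)


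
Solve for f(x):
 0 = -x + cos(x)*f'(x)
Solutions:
 f(x) = C1 + Integral(x/cos(x), x)


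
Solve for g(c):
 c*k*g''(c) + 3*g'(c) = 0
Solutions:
 g(c) = C1 + c^(((re(k) - 3)*re(k) + im(k)^2)/(re(k)^2 + im(k)^2))*(C2*sin(3*log(c)*Abs(im(k))/(re(k)^2 + im(k)^2)) + C3*cos(3*log(c)*im(k)/(re(k)^2 + im(k)^2)))


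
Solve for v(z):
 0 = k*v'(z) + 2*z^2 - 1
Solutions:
 v(z) = C1 - 2*z^3/(3*k) + z/k


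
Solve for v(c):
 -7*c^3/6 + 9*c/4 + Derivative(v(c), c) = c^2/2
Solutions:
 v(c) = C1 + 7*c^4/24 + c^3/6 - 9*c^2/8


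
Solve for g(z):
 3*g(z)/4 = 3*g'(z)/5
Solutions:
 g(z) = C1*exp(5*z/4)


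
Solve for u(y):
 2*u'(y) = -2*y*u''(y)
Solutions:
 u(y) = C1 + C2*log(y)


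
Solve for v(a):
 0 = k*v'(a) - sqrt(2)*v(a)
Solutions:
 v(a) = C1*exp(sqrt(2)*a/k)


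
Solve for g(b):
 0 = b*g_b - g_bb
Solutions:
 g(b) = C1 + C2*erfi(sqrt(2)*b/2)


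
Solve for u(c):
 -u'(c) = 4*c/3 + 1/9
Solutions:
 u(c) = C1 - 2*c^2/3 - c/9


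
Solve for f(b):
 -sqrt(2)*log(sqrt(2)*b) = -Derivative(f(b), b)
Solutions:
 f(b) = C1 + sqrt(2)*b*log(b) - sqrt(2)*b + sqrt(2)*b*log(2)/2


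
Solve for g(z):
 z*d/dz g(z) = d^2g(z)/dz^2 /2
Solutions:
 g(z) = C1 + C2*erfi(z)


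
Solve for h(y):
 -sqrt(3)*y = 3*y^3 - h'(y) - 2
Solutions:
 h(y) = C1 + 3*y^4/4 + sqrt(3)*y^2/2 - 2*y


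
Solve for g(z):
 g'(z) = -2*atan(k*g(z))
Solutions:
 Integral(1/atan(_y*k), (_y, g(z))) = C1 - 2*z


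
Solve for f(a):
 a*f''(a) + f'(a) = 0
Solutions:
 f(a) = C1 + C2*log(a)


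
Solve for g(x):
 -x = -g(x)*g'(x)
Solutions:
 g(x) = -sqrt(C1 + x^2)
 g(x) = sqrt(C1 + x^2)


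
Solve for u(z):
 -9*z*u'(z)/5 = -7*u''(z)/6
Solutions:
 u(z) = C1 + C2*erfi(3*sqrt(105)*z/35)


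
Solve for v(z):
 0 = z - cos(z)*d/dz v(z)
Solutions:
 v(z) = C1 + Integral(z/cos(z), z)


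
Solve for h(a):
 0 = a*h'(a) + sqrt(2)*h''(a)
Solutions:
 h(a) = C1 + C2*erf(2^(1/4)*a/2)


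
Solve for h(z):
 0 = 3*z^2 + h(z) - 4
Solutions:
 h(z) = 4 - 3*z^2


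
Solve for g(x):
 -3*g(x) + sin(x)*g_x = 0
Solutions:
 g(x) = C1*(cos(x) - 1)^(3/2)/(cos(x) + 1)^(3/2)


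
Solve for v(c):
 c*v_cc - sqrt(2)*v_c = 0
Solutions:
 v(c) = C1 + C2*c^(1 + sqrt(2))


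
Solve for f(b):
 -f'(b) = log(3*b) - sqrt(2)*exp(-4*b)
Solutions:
 f(b) = C1 - b*log(b) + b*(1 - log(3)) - sqrt(2)*exp(-4*b)/4


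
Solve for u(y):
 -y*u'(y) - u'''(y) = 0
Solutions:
 u(y) = C1 + Integral(C2*airyai(-y) + C3*airybi(-y), y)


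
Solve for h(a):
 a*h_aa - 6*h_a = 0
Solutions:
 h(a) = C1 + C2*a^7


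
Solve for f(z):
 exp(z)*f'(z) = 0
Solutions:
 f(z) = C1


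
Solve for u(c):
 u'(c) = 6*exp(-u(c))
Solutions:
 u(c) = log(C1 + 6*c)


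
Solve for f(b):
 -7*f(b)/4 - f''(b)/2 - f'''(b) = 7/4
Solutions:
 f(b) = C1*exp(b*(-2 + (3*sqrt(4011) + 190)^(-1/3) + (3*sqrt(4011) + 190)^(1/3))/12)*sin(sqrt(3)*b*(-(3*sqrt(4011) + 190)^(1/3) + (3*sqrt(4011) + 190)^(-1/3))/12) + C2*exp(b*(-2 + (3*sqrt(4011) + 190)^(-1/3) + (3*sqrt(4011) + 190)^(1/3))/12)*cos(sqrt(3)*b*(-(3*sqrt(4011) + 190)^(1/3) + (3*sqrt(4011) + 190)^(-1/3))/12) + C3*exp(-b*((3*sqrt(4011) + 190)^(-1/3) + 1 + (3*sqrt(4011) + 190)^(1/3))/6) - 1


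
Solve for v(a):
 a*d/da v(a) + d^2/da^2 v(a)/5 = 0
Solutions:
 v(a) = C1 + C2*erf(sqrt(10)*a/2)


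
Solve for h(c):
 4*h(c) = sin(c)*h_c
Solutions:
 h(c) = C1*(cos(c)^2 - 2*cos(c) + 1)/(cos(c)^2 + 2*cos(c) + 1)


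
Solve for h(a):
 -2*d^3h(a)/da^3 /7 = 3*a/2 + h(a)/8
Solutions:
 h(a) = C3*exp(-2^(2/3)*7^(1/3)*a/4) - 12*a + (C1*sin(2^(2/3)*sqrt(3)*7^(1/3)*a/8) + C2*cos(2^(2/3)*sqrt(3)*7^(1/3)*a/8))*exp(2^(2/3)*7^(1/3)*a/8)


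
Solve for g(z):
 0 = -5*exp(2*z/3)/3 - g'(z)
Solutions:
 g(z) = C1 - 5*exp(2*z/3)/2


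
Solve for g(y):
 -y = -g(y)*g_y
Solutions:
 g(y) = -sqrt(C1 + y^2)
 g(y) = sqrt(C1 + y^2)


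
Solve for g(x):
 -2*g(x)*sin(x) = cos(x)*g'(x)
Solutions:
 g(x) = C1*cos(x)^2


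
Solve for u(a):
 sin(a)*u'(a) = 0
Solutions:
 u(a) = C1


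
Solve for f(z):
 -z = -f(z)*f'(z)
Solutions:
 f(z) = -sqrt(C1 + z^2)
 f(z) = sqrt(C1 + z^2)


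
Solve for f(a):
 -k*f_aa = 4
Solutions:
 f(a) = C1 + C2*a - 2*a^2/k


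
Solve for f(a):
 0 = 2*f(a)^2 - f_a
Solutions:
 f(a) = -1/(C1 + 2*a)


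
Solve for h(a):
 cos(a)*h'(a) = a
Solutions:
 h(a) = C1 + Integral(a/cos(a), a)


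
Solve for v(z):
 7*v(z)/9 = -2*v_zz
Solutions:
 v(z) = C1*sin(sqrt(14)*z/6) + C2*cos(sqrt(14)*z/6)


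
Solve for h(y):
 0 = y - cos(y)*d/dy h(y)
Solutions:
 h(y) = C1 + Integral(y/cos(y), y)


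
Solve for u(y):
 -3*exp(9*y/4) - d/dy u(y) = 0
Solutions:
 u(y) = C1 - 4*exp(9*y/4)/3


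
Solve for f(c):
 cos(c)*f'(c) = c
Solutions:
 f(c) = C1 + Integral(c/cos(c), c)


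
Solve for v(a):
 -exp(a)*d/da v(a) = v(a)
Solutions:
 v(a) = C1*exp(exp(-a))


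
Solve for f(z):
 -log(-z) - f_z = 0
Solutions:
 f(z) = C1 - z*log(-z) + z


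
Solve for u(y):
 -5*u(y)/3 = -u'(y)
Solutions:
 u(y) = C1*exp(5*y/3)


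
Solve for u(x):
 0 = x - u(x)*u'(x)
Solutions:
 u(x) = -sqrt(C1 + x^2)
 u(x) = sqrt(C1 + x^2)


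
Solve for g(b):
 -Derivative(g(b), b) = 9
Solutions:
 g(b) = C1 - 9*b


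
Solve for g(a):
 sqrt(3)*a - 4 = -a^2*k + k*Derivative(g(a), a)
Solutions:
 g(a) = C1 + a^3/3 + sqrt(3)*a^2/(2*k) - 4*a/k


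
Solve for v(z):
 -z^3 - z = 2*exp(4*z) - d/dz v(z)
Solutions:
 v(z) = C1 + z^4/4 + z^2/2 + exp(4*z)/2


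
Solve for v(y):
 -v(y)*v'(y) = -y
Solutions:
 v(y) = -sqrt(C1 + y^2)
 v(y) = sqrt(C1 + y^2)


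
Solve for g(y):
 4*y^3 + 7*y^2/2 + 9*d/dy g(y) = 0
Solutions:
 g(y) = C1 - y^4/9 - 7*y^3/54


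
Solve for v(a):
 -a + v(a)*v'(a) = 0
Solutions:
 v(a) = -sqrt(C1 + a^2)
 v(a) = sqrt(C1 + a^2)


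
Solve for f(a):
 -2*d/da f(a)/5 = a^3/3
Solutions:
 f(a) = C1 - 5*a^4/24


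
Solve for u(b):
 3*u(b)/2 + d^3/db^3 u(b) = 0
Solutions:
 u(b) = C3*exp(-2^(2/3)*3^(1/3)*b/2) + (C1*sin(2^(2/3)*3^(5/6)*b/4) + C2*cos(2^(2/3)*3^(5/6)*b/4))*exp(2^(2/3)*3^(1/3)*b/4)


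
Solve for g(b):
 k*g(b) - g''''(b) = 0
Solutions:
 g(b) = C1*exp(-b*k^(1/4)) + C2*exp(b*k^(1/4)) + C3*exp(-I*b*k^(1/4)) + C4*exp(I*b*k^(1/4))


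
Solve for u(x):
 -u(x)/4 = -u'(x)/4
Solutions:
 u(x) = C1*exp(x)


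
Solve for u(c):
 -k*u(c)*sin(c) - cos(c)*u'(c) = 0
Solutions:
 u(c) = C1*exp(k*log(cos(c)))


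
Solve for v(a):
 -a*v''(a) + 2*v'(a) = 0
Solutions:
 v(a) = C1 + C2*a^3


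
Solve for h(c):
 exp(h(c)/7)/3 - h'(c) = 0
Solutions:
 h(c) = 7*log(-1/(C1 + c)) + 7*log(21)


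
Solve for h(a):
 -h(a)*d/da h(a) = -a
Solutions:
 h(a) = -sqrt(C1 + a^2)
 h(a) = sqrt(C1 + a^2)


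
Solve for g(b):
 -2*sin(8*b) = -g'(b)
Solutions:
 g(b) = C1 - cos(8*b)/4


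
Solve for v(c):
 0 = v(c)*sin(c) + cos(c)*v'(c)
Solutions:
 v(c) = C1*cos(c)


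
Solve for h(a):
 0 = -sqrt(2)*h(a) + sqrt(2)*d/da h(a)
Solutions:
 h(a) = C1*exp(a)


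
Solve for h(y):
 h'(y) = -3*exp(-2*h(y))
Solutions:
 h(y) = log(-sqrt(C1 - 6*y))
 h(y) = log(C1 - 6*y)/2


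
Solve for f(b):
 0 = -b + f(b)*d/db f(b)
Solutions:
 f(b) = -sqrt(C1 + b^2)
 f(b) = sqrt(C1 + b^2)


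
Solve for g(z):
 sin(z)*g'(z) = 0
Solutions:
 g(z) = C1


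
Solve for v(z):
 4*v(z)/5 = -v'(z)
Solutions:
 v(z) = C1*exp(-4*z/5)


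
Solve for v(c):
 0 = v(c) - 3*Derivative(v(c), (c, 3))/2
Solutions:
 v(c) = C3*exp(2^(1/3)*3^(2/3)*c/3) + (C1*sin(2^(1/3)*3^(1/6)*c/2) + C2*cos(2^(1/3)*3^(1/6)*c/2))*exp(-2^(1/3)*3^(2/3)*c/6)


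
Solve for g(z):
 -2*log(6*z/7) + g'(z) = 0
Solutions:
 g(z) = C1 + 2*z*log(z) - 2*z + z*log(36/49)


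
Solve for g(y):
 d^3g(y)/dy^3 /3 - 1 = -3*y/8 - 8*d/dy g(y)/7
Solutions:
 g(y) = C1 + C2*sin(2*sqrt(42)*y/7) + C3*cos(2*sqrt(42)*y/7) - 21*y^2/128 + 7*y/8


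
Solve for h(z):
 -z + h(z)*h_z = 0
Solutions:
 h(z) = -sqrt(C1 + z^2)
 h(z) = sqrt(C1 + z^2)


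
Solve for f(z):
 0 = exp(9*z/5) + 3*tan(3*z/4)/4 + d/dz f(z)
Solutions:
 f(z) = C1 - 5*exp(9*z/5)/9 + log(cos(3*z/4))


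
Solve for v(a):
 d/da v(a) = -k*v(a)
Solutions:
 v(a) = C1*exp(-a*k)


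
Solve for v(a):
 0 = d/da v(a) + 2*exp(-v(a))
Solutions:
 v(a) = log(C1 - 2*a)


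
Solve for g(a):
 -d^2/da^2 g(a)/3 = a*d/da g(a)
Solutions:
 g(a) = C1 + C2*erf(sqrt(6)*a/2)


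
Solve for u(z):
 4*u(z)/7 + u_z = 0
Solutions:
 u(z) = C1*exp(-4*z/7)


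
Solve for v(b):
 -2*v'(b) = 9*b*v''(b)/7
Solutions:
 v(b) = C1 + C2/b^(5/9)


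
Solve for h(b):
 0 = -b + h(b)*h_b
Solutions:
 h(b) = -sqrt(C1 + b^2)
 h(b) = sqrt(C1 + b^2)


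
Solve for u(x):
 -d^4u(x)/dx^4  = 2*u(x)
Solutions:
 u(x) = (C1*sin(2^(3/4)*x/2) + C2*cos(2^(3/4)*x/2))*exp(-2^(3/4)*x/2) + (C3*sin(2^(3/4)*x/2) + C4*cos(2^(3/4)*x/2))*exp(2^(3/4)*x/2)


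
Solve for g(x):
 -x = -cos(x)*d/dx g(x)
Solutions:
 g(x) = C1 + Integral(x/cos(x), x)


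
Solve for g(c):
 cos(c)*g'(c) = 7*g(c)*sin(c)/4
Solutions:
 g(c) = C1/cos(c)^(7/4)


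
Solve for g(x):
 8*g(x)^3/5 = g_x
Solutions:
 g(x) = -sqrt(10)*sqrt(-1/(C1 + 8*x))/2
 g(x) = sqrt(10)*sqrt(-1/(C1 + 8*x))/2


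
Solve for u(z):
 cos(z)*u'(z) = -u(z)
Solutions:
 u(z) = C1*sqrt(sin(z) - 1)/sqrt(sin(z) + 1)


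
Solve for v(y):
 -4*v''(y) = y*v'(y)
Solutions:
 v(y) = C1 + C2*erf(sqrt(2)*y/4)


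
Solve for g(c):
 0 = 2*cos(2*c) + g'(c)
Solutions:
 g(c) = C1 - sin(2*c)


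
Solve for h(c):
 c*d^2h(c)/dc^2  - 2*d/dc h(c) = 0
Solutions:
 h(c) = C1 + C2*c^3


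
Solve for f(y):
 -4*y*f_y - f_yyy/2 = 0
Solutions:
 f(y) = C1 + Integral(C2*airyai(-2*y) + C3*airybi(-2*y), y)


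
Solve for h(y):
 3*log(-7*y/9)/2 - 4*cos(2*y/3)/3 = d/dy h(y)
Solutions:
 h(y) = C1 + 3*y*log(-y)/2 - 3*y*log(3) - 3*y/2 + 3*y*log(7)/2 - 2*sin(2*y/3)


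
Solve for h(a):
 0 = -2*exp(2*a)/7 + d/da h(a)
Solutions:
 h(a) = C1 + exp(2*a)/7


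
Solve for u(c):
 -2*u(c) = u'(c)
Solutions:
 u(c) = C1*exp(-2*c)


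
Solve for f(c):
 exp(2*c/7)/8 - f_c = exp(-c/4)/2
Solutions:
 f(c) = C1 + 7*exp(2*c/7)/16 + 2*exp(-c/4)


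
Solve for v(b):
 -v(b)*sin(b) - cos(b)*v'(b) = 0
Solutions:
 v(b) = C1*cos(b)


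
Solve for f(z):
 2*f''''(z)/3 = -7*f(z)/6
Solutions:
 f(z) = (C1*sin(7^(1/4)*z/2) + C2*cos(7^(1/4)*z/2))*exp(-7^(1/4)*z/2) + (C3*sin(7^(1/4)*z/2) + C4*cos(7^(1/4)*z/2))*exp(7^(1/4)*z/2)


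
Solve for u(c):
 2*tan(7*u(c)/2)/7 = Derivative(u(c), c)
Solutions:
 u(c) = -2*asin(C1*exp(c))/7 + 2*pi/7
 u(c) = 2*asin(C1*exp(c))/7


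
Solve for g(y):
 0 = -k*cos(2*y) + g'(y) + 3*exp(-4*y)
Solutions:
 g(y) = C1 + k*sin(2*y)/2 + 3*exp(-4*y)/4


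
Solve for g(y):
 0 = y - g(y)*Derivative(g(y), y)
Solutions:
 g(y) = -sqrt(C1 + y^2)
 g(y) = sqrt(C1 + y^2)


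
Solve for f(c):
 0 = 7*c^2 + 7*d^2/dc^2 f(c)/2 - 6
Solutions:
 f(c) = C1 + C2*c - c^4/6 + 6*c^2/7


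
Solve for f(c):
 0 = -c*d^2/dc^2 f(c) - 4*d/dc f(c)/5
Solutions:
 f(c) = C1 + C2*c^(1/5)


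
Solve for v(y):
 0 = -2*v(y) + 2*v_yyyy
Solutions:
 v(y) = C1*exp(-y) + C2*exp(y) + C3*sin(y) + C4*cos(y)


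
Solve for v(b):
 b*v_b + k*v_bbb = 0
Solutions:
 v(b) = C1 + Integral(C2*airyai(b*(-1/k)^(1/3)) + C3*airybi(b*(-1/k)^(1/3)), b)


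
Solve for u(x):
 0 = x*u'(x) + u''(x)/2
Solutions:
 u(x) = C1 + C2*erf(x)


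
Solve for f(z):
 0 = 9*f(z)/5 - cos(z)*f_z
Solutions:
 f(z) = C1*(sin(z) + 1)^(9/10)/(sin(z) - 1)^(9/10)


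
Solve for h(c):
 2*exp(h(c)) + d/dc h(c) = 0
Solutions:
 h(c) = log(1/(C1 + 2*c))


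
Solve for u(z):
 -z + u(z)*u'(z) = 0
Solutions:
 u(z) = -sqrt(C1 + z^2)
 u(z) = sqrt(C1 + z^2)


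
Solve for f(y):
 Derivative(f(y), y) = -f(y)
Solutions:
 f(y) = C1*exp(-y)


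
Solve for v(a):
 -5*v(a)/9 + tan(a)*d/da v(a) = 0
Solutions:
 v(a) = C1*sin(a)^(5/9)


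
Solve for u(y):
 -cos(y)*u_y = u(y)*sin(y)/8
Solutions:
 u(y) = C1*cos(y)^(1/8)


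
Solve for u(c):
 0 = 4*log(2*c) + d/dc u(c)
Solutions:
 u(c) = C1 - 4*c*log(c) - c*log(16) + 4*c


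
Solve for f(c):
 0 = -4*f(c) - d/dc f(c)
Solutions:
 f(c) = C1*exp(-4*c)


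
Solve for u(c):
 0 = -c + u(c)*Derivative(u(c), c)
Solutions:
 u(c) = -sqrt(C1 + c^2)
 u(c) = sqrt(C1 + c^2)


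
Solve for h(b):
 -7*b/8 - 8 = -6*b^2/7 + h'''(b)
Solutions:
 h(b) = C1 + C2*b + C3*b^2 + b^5/70 - 7*b^4/192 - 4*b^3/3


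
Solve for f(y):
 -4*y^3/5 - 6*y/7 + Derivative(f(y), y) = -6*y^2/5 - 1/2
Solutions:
 f(y) = C1 + y^4/5 - 2*y^3/5 + 3*y^2/7 - y/2


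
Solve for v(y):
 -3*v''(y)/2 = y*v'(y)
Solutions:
 v(y) = C1 + C2*erf(sqrt(3)*y/3)


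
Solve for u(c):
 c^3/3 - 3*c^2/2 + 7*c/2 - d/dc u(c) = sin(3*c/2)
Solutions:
 u(c) = C1 + c^4/12 - c^3/2 + 7*c^2/4 + 2*cos(3*c/2)/3


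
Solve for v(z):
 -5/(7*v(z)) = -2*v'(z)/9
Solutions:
 v(z) = -sqrt(C1 + 315*z)/7
 v(z) = sqrt(C1 + 315*z)/7


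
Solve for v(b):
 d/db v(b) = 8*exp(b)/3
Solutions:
 v(b) = C1 + 8*exp(b)/3


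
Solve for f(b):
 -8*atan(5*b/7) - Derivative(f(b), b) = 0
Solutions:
 f(b) = C1 - 8*b*atan(5*b/7) + 28*log(25*b^2 + 49)/5


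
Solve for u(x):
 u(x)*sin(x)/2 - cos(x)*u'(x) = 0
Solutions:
 u(x) = C1/sqrt(cos(x))


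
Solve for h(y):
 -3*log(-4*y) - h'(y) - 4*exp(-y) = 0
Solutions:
 h(y) = C1 - 3*y*log(-y) + 3*y*(1 - 2*log(2)) + 4*exp(-y)


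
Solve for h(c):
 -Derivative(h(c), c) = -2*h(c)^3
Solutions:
 h(c) = -sqrt(2)*sqrt(-1/(C1 + 2*c))/2
 h(c) = sqrt(2)*sqrt(-1/(C1 + 2*c))/2


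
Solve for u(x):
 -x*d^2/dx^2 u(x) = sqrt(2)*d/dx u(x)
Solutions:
 u(x) = C1 + C2*x^(1 - sqrt(2))


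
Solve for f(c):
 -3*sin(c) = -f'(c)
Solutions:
 f(c) = C1 - 3*cos(c)


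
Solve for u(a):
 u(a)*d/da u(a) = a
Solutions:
 u(a) = -sqrt(C1 + a^2)
 u(a) = sqrt(C1 + a^2)


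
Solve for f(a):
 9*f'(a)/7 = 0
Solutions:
 f(a) = C1


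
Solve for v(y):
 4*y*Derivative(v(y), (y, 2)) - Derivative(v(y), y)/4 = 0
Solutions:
 v(y) = C1 + C2*y^(17/16)


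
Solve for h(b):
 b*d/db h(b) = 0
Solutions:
 h(b) = C1


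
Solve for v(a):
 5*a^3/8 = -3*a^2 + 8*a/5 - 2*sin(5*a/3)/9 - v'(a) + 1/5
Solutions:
 v(a) = C1 - 5*a^4/32 - a^3 + 4*a^2/5 + a/5 + 2*cos(5*a/3)/15


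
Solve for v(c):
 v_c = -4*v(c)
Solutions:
 v(c) = C1*exp(-4*c)


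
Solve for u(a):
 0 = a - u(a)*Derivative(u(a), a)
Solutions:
 u(a) = -sqrt(C1 + a^2)
 u(a) = sqrt(C1 + a^2)


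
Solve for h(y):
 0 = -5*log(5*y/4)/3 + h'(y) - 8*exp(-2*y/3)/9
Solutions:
 h(y) = C1 + 5*y*log(y)/3 + 5*y*(-2*log(2) - 1 + log(5))/3 - 4*exp(-2*y/3)/3


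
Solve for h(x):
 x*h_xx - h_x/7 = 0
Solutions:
 h(x) = C1 + C2*x^(8/7)


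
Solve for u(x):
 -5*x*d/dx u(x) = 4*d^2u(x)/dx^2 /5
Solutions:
 u(x) = C1 + C2*erf(5*sqrt(2)*x/4)


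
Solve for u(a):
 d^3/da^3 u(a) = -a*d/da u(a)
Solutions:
 u(a) = C1 + Integral(C2*airyai(-a) + C3*airybi(-a), a)


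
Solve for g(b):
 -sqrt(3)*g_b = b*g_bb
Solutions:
 g(b) = C1 + C2*b^(1 - sqrt(3))


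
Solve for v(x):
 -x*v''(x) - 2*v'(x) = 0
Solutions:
 v(x) = C1 + C2/x


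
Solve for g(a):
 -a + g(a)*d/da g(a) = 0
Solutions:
 g(a) = -sqrt(C1 + a^2)
 g(a) = sqrt(C1 + a^2)


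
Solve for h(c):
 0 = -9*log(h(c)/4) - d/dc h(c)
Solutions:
 -Integral(1/(-log(_y) + 2*log(2)), (_y, h(c)))/9 = C1 - c


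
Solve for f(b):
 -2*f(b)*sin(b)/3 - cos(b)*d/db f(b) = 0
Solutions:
 f(b) = C1*cos(b)^(2/3)


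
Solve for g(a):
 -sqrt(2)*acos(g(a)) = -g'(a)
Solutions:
 Integral(1/acos(_y), (_y, g(a))) = C1 + sqrt(2)*a


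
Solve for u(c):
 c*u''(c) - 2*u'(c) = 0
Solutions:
 u(c) = C1 + C2*c^3


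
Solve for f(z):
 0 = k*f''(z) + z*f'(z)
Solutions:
 f(z) = C1 + C2*sqrt(k)*erf(sqrt(2)*z*sqrt(1/k)/2)


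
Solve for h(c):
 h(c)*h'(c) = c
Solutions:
 h(c) = -sqrt(C1 + c^2)
 h(c) = sqrt(C1 + c^2)


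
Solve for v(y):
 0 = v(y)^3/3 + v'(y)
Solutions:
 v(y) = -sqrt(6)*sqrt(-1/(C1 - y))/2
 v(y) = sqrt(6)*sqrt(-1/(C1 - y))/2


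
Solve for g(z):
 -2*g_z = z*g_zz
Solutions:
 g(z) = C1 + C2/z


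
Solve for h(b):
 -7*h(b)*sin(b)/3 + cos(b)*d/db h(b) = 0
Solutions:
 h(b) = C1/cos(b)^(7/3)


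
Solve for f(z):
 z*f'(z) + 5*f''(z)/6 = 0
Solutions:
 f(z) = C1 + C2*erf(sqrt(15)*z/5)


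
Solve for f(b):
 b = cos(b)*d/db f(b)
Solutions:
 f(b) = C1 + Integral(b/cos(b), b)


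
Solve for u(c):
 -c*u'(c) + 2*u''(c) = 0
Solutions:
 u(c) = C1 + C2*erfi(c/2)


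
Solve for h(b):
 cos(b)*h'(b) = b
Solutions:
 h(b) = C1 + Integral(b/cos(b), b)


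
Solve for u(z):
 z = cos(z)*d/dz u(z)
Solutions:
 u(z) = C1 + Integral(z/cos(z), z)


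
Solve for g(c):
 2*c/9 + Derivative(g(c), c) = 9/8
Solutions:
 g(c) = C1 - c^2/9 + 9*c/8


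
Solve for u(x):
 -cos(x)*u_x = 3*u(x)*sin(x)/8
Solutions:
 u(x) = C1*cos(x)^(3/8)


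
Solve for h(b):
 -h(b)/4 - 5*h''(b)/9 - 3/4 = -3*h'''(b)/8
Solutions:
 h(b) = C1*exp(b*(-(243*sqrt(915441) + 241147)^(1/3) - 1600/(243*sqrt(915441) + 241147)^(1/3) + 80)/162)*sin(sqrt(3)*b*(-(243*sqrt(915441) + 241147)^(1/3) + 1600/(243*sqrt(915441) + 241147)^(1/3))/162) + C2*exp(b*(-(243*sqrt(915441) + 241147)^(1/3) - 1600/(243*sqrt(915441) + 241147)^(1/3) + 80)/162)*cos(sqrt(3)*b*(-(243*sqrt(915441) + 241147)^(1/3) + 1600/(243*sqrt(915441) + 241147)^(1/3))/162) + C3*exp(b*(1600/(243*sqrt(915441) + 241147)^(1/3) + 40 + (243*sqrt(915441) + 241147)^(1/3))/81) - 3


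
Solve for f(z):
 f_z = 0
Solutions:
 f(z) = C1


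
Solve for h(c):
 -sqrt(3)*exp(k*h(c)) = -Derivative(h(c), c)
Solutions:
 h(c) = Piecewise((log(-1/(C1*k + sqrt(3)*c*k))/k, Ne(k, 0)), (nan, True))
 h(c) = Piecewise((C1 + sqrt(3)*c, Eq(k, 0)), (nan, True))


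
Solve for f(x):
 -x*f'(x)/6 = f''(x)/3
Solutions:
 f(x) = C1 + C2*erf(x/2)


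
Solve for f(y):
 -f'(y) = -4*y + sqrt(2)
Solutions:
 f(y) = C1 + 2*y^2 - sqrt(2)*y


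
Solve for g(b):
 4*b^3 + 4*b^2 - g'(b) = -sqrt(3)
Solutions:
 g(b) = C1 + b^4 + 4*b^3/3 + sqrt(3)*b


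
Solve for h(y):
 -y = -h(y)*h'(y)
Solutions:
 h(y) = -sqrt(C1 + y^2)
 h(y) = sqrt(C1 + y^2)


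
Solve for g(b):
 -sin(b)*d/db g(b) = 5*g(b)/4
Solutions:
 g(b) = C1*(cos(b) + 1)^(5/8)/(cos(b) - 1)^(5/8)


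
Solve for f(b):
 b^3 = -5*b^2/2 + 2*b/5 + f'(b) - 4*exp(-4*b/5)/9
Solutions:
 f(b) = C1 + b^4/4 + 5*b^3/6 - b^2/5 - 5*exp(-4*b/5)/9


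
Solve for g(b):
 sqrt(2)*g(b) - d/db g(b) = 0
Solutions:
 g(b) = C1*exp(sqrt(2)*b)


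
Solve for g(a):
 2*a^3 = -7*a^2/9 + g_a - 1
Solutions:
 g(a) = C1 + a^4/2 + 7*a^3/27 + a


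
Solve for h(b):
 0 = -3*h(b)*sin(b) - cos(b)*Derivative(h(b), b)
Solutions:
 h(b) = C1*cos(b)^3


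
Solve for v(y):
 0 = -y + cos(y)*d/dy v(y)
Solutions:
 v(y) = C1 + Integral(y/cos(y), y)


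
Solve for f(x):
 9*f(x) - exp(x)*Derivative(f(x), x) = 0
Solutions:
 f(x) = C1*exp(-9*exp(-x))


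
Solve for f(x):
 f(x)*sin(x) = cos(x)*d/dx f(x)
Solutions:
 f(x) = C1/cos(x)


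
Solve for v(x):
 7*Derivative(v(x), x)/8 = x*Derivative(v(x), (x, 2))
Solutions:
 v(x) = C1 + C2*x^(15/8)


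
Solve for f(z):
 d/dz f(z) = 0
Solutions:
 f(z) = C1


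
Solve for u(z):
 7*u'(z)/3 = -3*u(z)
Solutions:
 u(z) = C1*exp(-9*z/7)


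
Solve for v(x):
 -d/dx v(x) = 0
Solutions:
 v(x) = C1


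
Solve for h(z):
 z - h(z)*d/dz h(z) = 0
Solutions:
 h(z) = -sqrt(C1 + z^2)
 h(z) = sqrt(C1 + z^2)


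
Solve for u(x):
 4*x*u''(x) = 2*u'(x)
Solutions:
 u(x) = C1 + C2*x^(3/2)


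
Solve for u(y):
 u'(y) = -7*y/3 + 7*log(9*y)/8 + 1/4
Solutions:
 u(y) = C1 - 7*y^2/6 + 7*y*log(y)/8 - 5*y/8 + 7*y*log(3)/4


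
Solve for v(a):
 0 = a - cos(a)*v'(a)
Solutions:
 v(a) = C1 + Integral(a/cos(a), a)


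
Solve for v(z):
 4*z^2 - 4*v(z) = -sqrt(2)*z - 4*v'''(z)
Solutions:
 v(z) = C3*exp(z) + z^2 + sqrt(2)*z/4 + (C1*sin(sqrt(3)*z/2) + C2*cos(sqrt(3)*z/2))*exp(-z/2)


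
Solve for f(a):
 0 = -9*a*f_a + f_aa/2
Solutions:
 f(a) = C1 + C2*erfi(3*a)


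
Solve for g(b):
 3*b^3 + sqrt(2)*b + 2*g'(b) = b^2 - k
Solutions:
 g(b) = C1 - 3*b^4/8 + b^3/6 - sqrt(2)*b^2/4 - b*k/2


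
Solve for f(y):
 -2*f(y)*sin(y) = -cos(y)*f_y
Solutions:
 f(y) = C1/cos(y)^2


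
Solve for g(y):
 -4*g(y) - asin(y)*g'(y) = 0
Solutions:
 g(y) = C1*exp(-4*Integral(1/asin(y), y))


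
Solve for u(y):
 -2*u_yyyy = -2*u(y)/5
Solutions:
 u(y) = C1*exp(-5^(3/4)*y/5) + C2*exp(5^(3/4)*y/5) + C3*sin(5^(3/4)*y/5) + C4*cos(5^(3/4)*y/5)


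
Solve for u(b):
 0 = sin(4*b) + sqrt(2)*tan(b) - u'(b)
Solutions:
 u(b) = C1 - sqrt(2)*log(cos(b)) - cos(4*b)/4


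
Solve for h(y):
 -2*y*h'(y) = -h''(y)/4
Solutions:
 h(y) = C1 + C2*erfi(2*y)


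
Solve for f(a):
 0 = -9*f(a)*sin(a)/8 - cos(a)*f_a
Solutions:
 f(a) = C1*cos(a)^(9/8)


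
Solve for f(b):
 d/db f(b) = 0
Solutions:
 f(b) = C1


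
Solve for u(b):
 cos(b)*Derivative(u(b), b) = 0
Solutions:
 u(b) = C1


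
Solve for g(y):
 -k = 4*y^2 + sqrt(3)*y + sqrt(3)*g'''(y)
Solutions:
 g(y) = C1 + C2*y + C3*y^2 - sqrt(3)*k*y^3/18 - sqrt(3)*y^5/45 - y^4/24


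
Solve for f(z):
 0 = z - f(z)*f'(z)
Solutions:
 f(z) = -sqrt(C1 + z^2)
 f(z) = sqrt(C1 + z^2)


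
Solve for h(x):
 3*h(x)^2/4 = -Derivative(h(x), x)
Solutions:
 h(x) = 4/(C1 + 3*x)


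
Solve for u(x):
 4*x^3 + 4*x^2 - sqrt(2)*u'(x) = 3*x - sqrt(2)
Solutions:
 u(x) = C1 + sqrt(2)*x^4/2 + 2*sqrt(2)*x^3/3 - 3*sqrt(2)*x^2/4 + x


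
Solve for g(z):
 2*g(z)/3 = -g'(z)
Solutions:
 g(z) = C1*exp(-2*z/3)


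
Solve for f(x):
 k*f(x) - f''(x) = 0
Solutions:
 f(x) = C1*exp(-sqrt(k)*x) + C2*exp(sqrt(k)*x)


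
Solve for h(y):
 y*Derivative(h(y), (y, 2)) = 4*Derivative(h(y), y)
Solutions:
 h(y) = C1 + C2*y^5


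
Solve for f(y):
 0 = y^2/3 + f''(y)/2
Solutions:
 f(y) = C1 + C2*y - y^4/18


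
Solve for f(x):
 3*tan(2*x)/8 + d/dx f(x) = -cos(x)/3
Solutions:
 f(x) = C1 + 3*log(cos(2*x))/16 - sin(x)/3


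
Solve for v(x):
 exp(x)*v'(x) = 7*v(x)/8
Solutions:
 v(x) = C1*exp(-7*exp(-x)/8)


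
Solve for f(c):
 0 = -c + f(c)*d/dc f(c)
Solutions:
 f(c) = -sqrt(C1 + c^2)
 f(c) = sqrt(C1 + c^2)


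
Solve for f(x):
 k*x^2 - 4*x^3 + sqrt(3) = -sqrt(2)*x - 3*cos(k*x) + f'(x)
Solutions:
 f(x) = C1 + k*x^3/3 - x^4 + sqrt(2)*x^2/2 + sqrt(3)*x + 3*sin(k*x)/k


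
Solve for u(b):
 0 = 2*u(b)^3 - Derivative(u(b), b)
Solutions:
 u(b) = -sqrt(2)*sqrt(-1/(C1 + 2*b))/2
 u(b) = sqrt(2)*sqrt(-1/(C1 + 2*b))/2


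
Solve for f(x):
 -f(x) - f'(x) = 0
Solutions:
 f(x) = C1*exp(-x)


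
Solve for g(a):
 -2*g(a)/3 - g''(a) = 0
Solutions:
 g(a) = C1*sin(sqrt(6)*a/3) + C2*cos(sqrt(6)*a/3)


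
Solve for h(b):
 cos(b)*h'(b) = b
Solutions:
 h(b) = C1 + Integral(b/cos(b), b)


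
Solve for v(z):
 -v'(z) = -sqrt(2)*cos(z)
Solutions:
 v(z) = C1 + sqrt(2)*sin(z)


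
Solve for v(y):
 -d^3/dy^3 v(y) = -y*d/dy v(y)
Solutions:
 v(y) = C1 + Integral(C2*airyai(y) + C3*airybi(y), y)


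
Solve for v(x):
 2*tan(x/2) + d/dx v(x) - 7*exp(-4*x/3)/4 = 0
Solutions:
 v(x) = C1 - 2*log(tan(x/2)^2 + 1) - 21*exp(-4*x/3)/16


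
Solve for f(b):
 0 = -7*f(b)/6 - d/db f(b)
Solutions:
 f(b) = C1*exp(-7*b/6)


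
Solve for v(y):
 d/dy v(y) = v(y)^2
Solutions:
 v(y) = -1/(C1 + y)


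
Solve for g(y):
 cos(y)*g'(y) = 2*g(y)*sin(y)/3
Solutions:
 g(y) = C1/cos(y)^(2/3)


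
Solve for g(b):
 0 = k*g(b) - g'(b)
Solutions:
 g(b) = C1*exp(b*k)


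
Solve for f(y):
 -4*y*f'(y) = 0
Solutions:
 f(y) = C1


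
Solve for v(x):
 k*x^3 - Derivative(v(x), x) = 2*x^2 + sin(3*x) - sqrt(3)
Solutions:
 v(x) = C1 + k*x^4/4 - 2*x^3/3 + sqrt(3)*x + cos(3*x)/3


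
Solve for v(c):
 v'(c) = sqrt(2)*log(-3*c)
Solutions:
 v(c) = C1 + sqrt(2)*c*log(-c) + sqrt(2)*c*(-1 + log(3))


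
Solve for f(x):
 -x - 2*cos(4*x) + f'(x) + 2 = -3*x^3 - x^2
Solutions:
 f(x) = C1 - 3*x^4/4 - x^3/3 + x^2/2 - 2*x + sin(4*x)/2


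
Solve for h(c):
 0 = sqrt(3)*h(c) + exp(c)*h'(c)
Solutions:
 h(c) = C1*exp(sqrt(3)*exp(-c))


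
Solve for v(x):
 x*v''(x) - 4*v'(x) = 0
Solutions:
 v(x) = C1 + C2*x^5


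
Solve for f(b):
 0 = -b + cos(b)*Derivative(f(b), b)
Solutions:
 f(b) = C1 + Integral(b/cos(b), b)


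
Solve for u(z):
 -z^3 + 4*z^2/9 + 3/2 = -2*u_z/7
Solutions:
 u(z) = C1 + 7*z^4/8 - 14*z^3/27 - 21*z/4


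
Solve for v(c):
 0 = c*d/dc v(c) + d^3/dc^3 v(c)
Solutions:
 v(c) = C1 + Integral(C2*airyai(-c) + C3*airybi(-c), c)


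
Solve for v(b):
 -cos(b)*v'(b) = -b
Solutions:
 v(b) = C1 + Integral(b/cos(b), b)


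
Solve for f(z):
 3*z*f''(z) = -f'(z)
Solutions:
 f(z) = C1 + C2*z^(2/3)


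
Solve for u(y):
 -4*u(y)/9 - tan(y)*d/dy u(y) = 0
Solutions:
 u(y) = C1/sin(y)^(4/9)


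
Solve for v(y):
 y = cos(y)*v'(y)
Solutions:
 v(y) = C1 + Integral(y/cos(y), y)


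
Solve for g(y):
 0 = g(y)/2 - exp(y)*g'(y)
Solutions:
 g(y) = C1*exp(-exp(-y)/2)


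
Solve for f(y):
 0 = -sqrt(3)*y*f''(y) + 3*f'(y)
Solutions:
 f(y) = C1 + C2*y^(1 + sqrt(3))


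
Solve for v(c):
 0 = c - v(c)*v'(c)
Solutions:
 v(c) = -sqrt(C1 + c^2)
 v(c) = sqrt(C1 + c^2)


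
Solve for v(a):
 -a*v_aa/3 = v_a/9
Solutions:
 v(a) = C1 + C2*a^(2/3)


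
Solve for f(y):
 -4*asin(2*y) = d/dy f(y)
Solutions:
 f(y) = C1 - 4*y*asin(2*y) - 2*sqrt(1 - 4*y^2)


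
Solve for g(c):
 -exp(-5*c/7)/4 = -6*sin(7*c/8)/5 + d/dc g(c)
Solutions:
 g(c) = C1 - 48*cos(7*c/8)/35 + 7*exp(-5*c/7)/20


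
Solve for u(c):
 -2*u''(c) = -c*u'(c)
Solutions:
 u(c) = C1 + C2*erfi(c/2)


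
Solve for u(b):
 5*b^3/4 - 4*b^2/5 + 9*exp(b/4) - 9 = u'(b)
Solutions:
 u(b) = C1 + 5*b^4/16 - 4*b^3/15 - 9*b + 36*exp(b/4)


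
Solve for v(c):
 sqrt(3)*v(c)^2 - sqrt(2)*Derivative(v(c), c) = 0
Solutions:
 v(c) = -2/(C1 + sqrt(6)*c)


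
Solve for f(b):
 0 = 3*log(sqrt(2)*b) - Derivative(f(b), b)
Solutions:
 f(b) = C1 + 3*b*log(b) - 3*b + 3*b*log(2)/2


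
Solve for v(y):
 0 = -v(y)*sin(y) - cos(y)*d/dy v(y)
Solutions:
 v(y) = C1*cos(y)


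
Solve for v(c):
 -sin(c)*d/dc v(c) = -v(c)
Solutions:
 v(c) = C1*sqrt(cos(c) - 1)/sqrt(cos(c) + 1)


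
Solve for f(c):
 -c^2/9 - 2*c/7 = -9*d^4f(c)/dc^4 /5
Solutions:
 f(c) = C1 + C2*c + C3*c^2 + C4*c^3 + c^6/5832 + c^5/756


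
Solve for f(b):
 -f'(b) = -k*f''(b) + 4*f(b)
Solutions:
 f(b) = C1*exp(b*(1 - sqrt(16*k + 1))/(2*k)) + C2*exp(b*(sqrt(16*k + 1) + 1)/(2*k))


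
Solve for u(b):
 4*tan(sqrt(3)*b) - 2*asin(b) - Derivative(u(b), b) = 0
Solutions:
 u(b) = C1 - 2*b*asin(b) - 2*sqrt(1 - b^2) - 4*sqrt(3)*log(cos(sqrt(3)*b))/3


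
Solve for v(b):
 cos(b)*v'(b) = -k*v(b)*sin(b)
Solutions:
 v(b) = C1*exp(k*log(cos(b)))
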